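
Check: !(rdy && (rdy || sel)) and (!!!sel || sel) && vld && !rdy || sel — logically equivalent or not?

E1: !(rdy && (rdy || sel))
    = !rdy   [absorption]
E2: (!!!sel || sel) && vld && !rdy || sel
    = (!sel || sel) && vld && !rdy || sel   [double negation]
    = vld && !rdy || sel   [complement / identity]
These differ: at rdy=1, sel=1, vld=0, E1 = 0 but E2 = 1.

No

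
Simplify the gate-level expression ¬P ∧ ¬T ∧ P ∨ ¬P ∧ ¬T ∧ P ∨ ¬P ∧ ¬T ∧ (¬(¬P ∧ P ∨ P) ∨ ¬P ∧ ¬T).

¬P ∧ ¬T

¬P ∧ ¬T ∧ P ∨ ¬P ∧ ¬T ∧ P ∨ ¬P ∧ ¬T ∧ (¬(¬P ∧ P ∨ P) ∨ ¬P ∧ ¬T)
= ¬P ∧ ¬T ∧ P ∨ ¬P ∧ ¬T ∧ P ∨ ¬P ∧ ¬T ∧ (¬P ∨ ¬P ∧ ¬T)   [complement / identity]
= ¬P ∧ ¬T ∧ P ∨ ¬P ∧ ¬T ∧ (¬P ∨ ¬P ∧ ¬T)   [idempotence]
= ¬P ∧ ¬T ∧ P ∨ ¬P ∧ ¬T ∧ ¬P   [absorption]
= ¬P ∧ ¬T   [distribution]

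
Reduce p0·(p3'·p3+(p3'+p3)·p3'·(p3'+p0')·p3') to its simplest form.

p0·(p3'·p3+(p3'+p3)·p3'·(p3'+p0')·p3')
= p0·(p3'·p3+(p3'+p3)·p3'·p3')   [absorption]
= p0·(p3'·p3+p3'·p3')   [complement / identity]
= p0·p3'   [distribution]

p0·p3'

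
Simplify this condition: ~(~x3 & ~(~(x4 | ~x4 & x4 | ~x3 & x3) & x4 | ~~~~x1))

x3 | x1

~(~x3 & ~(~(x4 | ~x4 & x4 | ~x3 & x3) & x4 | ~~~~x1))
= ~(~x3 & ~(~(x4 | ~x4 & x4 | ~x3 & x3) & x4 | ~~x1))   — double negation
= ~(~x3 & ~(~(x4 | ~x3 & x3) & x4 | ~~x1))   — complement / identity
= ~(~x3 & ~(~x4 & x4 | ~~x1))   — complement / identity
= ~(~x3 & ~(~x4 & x4 | x1))   — double negation
= x3 | ~x4 & x4 | x1   — De Morgan
= x3 | x1   — complement / identity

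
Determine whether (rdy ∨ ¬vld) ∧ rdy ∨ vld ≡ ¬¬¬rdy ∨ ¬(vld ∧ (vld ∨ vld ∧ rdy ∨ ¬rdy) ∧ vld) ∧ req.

No

E1: (rdy ∨ ¬vld) ∧ rdy ∨ vld
    = rdy ∨ vld   (absorption)
E2: ¬¬¬rdy ∨ ¬(vld ∧ (vld ∨ vld ∧ rdy ∨ ¬rdy) ∧ vld) ∧ req
    = ¬¬¬rdy ∨ ¬(vld ∧ (vld ∨ ¬rdy) ∧ vld) ∧ req   (absorption)
    = ¬¬¬rdy ∨ ¬(vld ∧ vld) ∧ req   (absorption)
    = ¬rdy ∨ ¬(vld ∧ vld) ∧ req   (double negation)
    = ¬rdy ∨ ¬vld ∧ req   (idempotence)
These differ: at rdy=0, req=0, vld=0, E1 = 0 but E2 = 1.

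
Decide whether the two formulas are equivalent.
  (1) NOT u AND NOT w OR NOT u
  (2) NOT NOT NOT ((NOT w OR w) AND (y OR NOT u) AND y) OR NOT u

E1: NOT u AND NOT w OR NOT u
    = NOT u
E2: NOT NOT NOT ((NOT w OR w) AND (y OR NOT u) AND y) OR NOT u
    = NOT NOT NOT ((y OR NOT u) AND y) OR NOT u
    = NOT ((y OR NOT u) AND y) OR NOT u
    = NOT y OR NOT u
These differ: at u=1, w=1, y=0, E1 = 0 but E2 = 1.

No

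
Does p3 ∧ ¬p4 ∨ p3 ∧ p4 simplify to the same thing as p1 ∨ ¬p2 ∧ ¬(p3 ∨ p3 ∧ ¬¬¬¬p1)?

No

E1: p3 ∧ ¬p4 ∨ p3 ∧ p4
    = p3   (distribution)
E2: p1 ∨ ¬p2 ∧ ¬(p3 ∨ p3 ∧ ¬¬¬¬p1)
    = p1 ∨ ¬p2 ∧ ¬(p3 ∨ p3 ∧ ¬¬p1)   (double negation)
    = p1 ∨ ¬p2 ∧ ¬(p3 ∨ p3 ∧ p1)   (double negation)
    = p1 ∨ ¬p2 ∧ ¬p3   (absorption)
These differ: at p1=1, p2=0, p3=0, p4=0, E1 = 0 but E2 = 1.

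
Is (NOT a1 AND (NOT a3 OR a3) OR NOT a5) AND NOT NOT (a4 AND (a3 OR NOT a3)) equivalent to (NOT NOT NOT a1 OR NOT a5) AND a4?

E1: (NOT a1 AND (NOT a3 OR a3) OR NOT a5) AND NOT NOT (a4 AND (a3 OR NOT a3))
    = (NOT a1 OR NOT a5) AND NOT NOT (a4 AND (a3 OR NOT a3))   — complement / identity
    = (NOT a1 OR NOT a5) AND a4 AND (a3 OR NOT a3)   — double negation
    = (NOT a1 OR NOT a5) AND a4   — complement / identity
E2: (NOT NOT NOT a1 OR NOT a5) AND a4
    = (NOT a1 OR NOT a5) AND a4   — double negation
Both reduce to (NOT a1 OR NOT a5) AND a4, so they are equivalent.

Yes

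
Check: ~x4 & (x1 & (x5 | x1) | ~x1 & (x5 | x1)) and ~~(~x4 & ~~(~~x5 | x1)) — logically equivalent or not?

Yes

E1: ~x4 & (x1 & (x5 | x1) | ~x1 & (x5 | x1))
    = ~x4 & (x5 | x1)
E2: ~~(~x4 & ~~(~~x5 | x1))
    = ~~(~x4 & (~~x5 | x1))
    = ~~(~x4 & (x5 | x1))
    = ~x4 & (x5 | x1)
Both reduce to ~x4 & (x5 | x1), so they are equivalent.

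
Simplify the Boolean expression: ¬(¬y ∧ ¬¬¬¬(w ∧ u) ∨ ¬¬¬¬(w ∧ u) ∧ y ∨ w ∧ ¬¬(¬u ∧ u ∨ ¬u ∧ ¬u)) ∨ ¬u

¬(¬y ∧ ¬¬¬¬(w ∧ u) ∨ ¬¬¬¬(w ∧ u) ∧ y ∨ w ∧ ¬¬(¬u ∧ u ∨ ¬u ∧ ¬u)) ∨ ¬u
= ¬(¬¬¬¬(w ∧ u) ∨ w ∧ ¬¬(¬u ∧ u ∨ ¬u ∧ ¬u)) ∨ ¬u   — distribution
= ¬(¬¬¬¬(w ∧ u) ∨ w ∧ ¬¬¬u) ∨ ¬u   — distribution
= ¬(¬¬(w ∧ u) ∨ w ∧ ¬¬¬u) ∨ ¬u   — double negation
= ¬(w ∧ u ∨ w ∧ ¬¬¬u) ∨ ¬u   — double negation
= ¬(w ∧ u ∨ w ∧ ¬u) ∨ ¬u   — double negation
= ¬w ∨ ¬u   — distribution

¬w ∨ ¬u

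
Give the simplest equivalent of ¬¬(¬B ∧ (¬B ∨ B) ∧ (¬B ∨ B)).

¬¬(¬B ∧ (¬B ∨ B) ∧ (¬B ∨ B))
= ¬¬(¬B ∧ (¬B ∨ B))   [complement / identity]
= ¬¬¬B   [complement / identity]
= ¬B   [double negation]

¬B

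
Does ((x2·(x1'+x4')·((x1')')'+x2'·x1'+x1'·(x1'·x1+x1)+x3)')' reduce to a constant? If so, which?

((x2·(x1'+x4')·((x1')')'+x2'·x1'+x1'·(x1'·x1+x1)+x3)')'
= ((x2·(x1'+x4')·((x1')')'+x2'·x1'+x1'·x1+x3)')'   — complement / identity
= x2·(x1'+x4')·((x1')')'+x2'·x1'+x1'·x1+x3   — double negation
= x2·(x1'+x4')·((x1')')'+x2'·x1'+x3   — complement / identity
= x2·(x1'+x4')·x1'+x2'·x1'+x3   — double negation
= x2·x1'+x2'·x1'+x3   — absorption
= x1'+x3   — distribution
This depends on x1, x3, so it is not a constant.

no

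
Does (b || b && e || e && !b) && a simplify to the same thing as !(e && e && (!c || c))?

No

E1: (b || b && e || e && !b) && a
    = (b || e) && a   [distribution]
E2: !(e && e && (!c || c))
    = !(e && (!c || c))   [idempotence]
    = !e   [complement / identity]
These differ: at a=0, b=0, c=0, e=0, E1 = 0 but E2 = 1.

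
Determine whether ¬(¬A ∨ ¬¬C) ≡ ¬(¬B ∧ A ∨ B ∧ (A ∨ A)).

E1: ¬(¬A ∨ ¬¬C)
    = A ∧ ¬C   [De Morgan]
E2: ¬(¬B ∧ A ∨ B ∧ (A ∨ A))
    = ¬(¬B ∧ A ∨ B ∧ A)   [idempotence]
    = ¬A   [distribution]
These differ: at A=0, B=0, C=1, E1 = 0 but E2 = 1.

No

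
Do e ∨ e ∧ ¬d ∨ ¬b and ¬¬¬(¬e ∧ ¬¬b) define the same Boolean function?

E1: e ∨ e ∧ ¬d ∨ ¬b
    = e ∨ ¬b   [absorption]
E2: ¬¬¬(¬e ∧ ¬¬b)
    = ¬(¬e ∧ ¬¬b)   [double negation]
    = e ∨ ¬b   [De Morgan]
Both reduce to e ∨ ¬b, so they are equivalent.

Yes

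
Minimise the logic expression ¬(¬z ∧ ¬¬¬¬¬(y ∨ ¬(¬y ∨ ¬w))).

z ∨ y

¬(¬z ∧ ¬¬¬¬¬(y ∨ ¬(¬y ∨ ¬w)))
= ¬(¬z ∧ ¬¬¬¬¬(y ∨ y ∧ w))   [De Morgan]
= z ∨ ¬¬¬¬(y ∨ y ∧ w)   [De Morgan]
= z ∨ ¬¬(y ∨ y ∧ w)   [double negation]
= z ∨ y ∨ y ∧ w   [double negation]
= z ∨ y   [absorption]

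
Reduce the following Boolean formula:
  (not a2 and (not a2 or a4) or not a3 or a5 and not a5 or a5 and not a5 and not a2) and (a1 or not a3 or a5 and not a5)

(not a2 and (not a2 or a4) or not a3 or a5 and not a5 or a5 and not a5 and not a2) and (a1 or not a3 or a5 and not a5)
= (not a2 and (not a2 or a4) or not a3 or a5 and not a5) and (a1 or not a3 or a5 and not a5)   [absorption]
= not a2 and (not a2 or a4) and a1 or not a3 or a5 and not a5   [distribution]
= not a2 and (not a2 or a4) and a1 or not a3   [complement / identity]
= not a2 and a1 or not a3   [absorption]

not a2 and a1 or not a3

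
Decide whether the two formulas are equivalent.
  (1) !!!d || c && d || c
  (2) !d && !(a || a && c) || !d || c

Yes

E1: !!!d || c && d || c
    = !!!d || c   [absorption]
    = !d || c   [double negation]
E2: !d && !(a || a && c) || !d || c
    = !d && !a || !d || c   [absorption]
    = !d || c   [absorption]
Both reduce to !d || c, so they are equivalent.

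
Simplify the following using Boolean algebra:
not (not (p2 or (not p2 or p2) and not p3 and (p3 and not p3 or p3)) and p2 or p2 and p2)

not (not (p2 or (not p2 or p2) and not p3 and (p3 and not p3 or p3)) and p2 or p2 and p2)
= not (not (p2 or (not p2 or p2) and not p3 and p3) and p2 or p2 and p2)   — complement / identity
= not (not (p2 or not p3 and p3) and p2 or p2 and p2)   — complement / identity
= not (not p2 and p2 or p2 and p2)   — complement / identity
= not p2   — distribution

not p2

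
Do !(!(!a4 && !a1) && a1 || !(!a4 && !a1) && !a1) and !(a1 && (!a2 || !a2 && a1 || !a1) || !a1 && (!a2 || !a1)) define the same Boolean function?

E1: !(!(!a4 && !a1) && a1 || !(!a4 && !a1) && !a1)
    = !!(!a4 && !a1)   (distribution)
    = !a4 && !a1   (double negation)
E2: !(a1 && (!a2 || !a2 && a1 || !a1) || !a1 && (!a2 || !a1))
    = !(a1 && (!a2 || !a1) || !a1 && (!a2 || !a1))   (absorption)
    = !(!a2 || !a1)   (distribution)
    = a2 && a1   (De Morgan)
These differ: at a1=0, a2=1, a4=0, E1 = 1 but E2 = 0.

No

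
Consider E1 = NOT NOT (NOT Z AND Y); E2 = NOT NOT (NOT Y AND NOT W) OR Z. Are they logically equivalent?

E1: NOT NOT (NOT Z AND Y)
    = NOT Z AND Y   (double negation)
E2: NOT NOT (NOT Y AND NOT W) OR Z
    = NOT Y AND NOT W OR Z   (double negation)
These differ: at W=0, Y=0, Z=1, E1 = 0 but E2 = 1.

No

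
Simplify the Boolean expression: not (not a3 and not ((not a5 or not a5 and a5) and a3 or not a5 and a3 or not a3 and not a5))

a3 or not a5

not (not a3 and not ((not a5 or not a5 and a5) and a3 or not a5 and a3 or not a3 and not a5))
= a3 or (not a5 or not a5 and a5) and a3 or not a5 and a3 or not a3 and not a5   (De Morgan)
= a3 or not a5 and a3 or not a5 and a3 or not a3 and not a5   (complement / identity)
= a3 or not a5 and a3 or not a3 and not a5   (idempotence)
= a3 or not a5   (distribution)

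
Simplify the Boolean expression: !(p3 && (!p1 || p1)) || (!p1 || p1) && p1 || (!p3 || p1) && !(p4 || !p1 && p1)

!(p3 && (!p1 || p1)) || (!p1 || p1) && p1 || (!p3 || p1) && !(p4 || !p1 && p1)
= !p3 || (!p1 || p1) && p1 || (!p3 || p1) && !(p4 || !p1 && p1)   [complement / identity]
= !p3 || (!p1 || p1) && p1 || (!p3 || p1) && !p4   [complement / identity]
= !p3 || p1 || (!p3 || p1) && !p4   [complement / identity]
= !p3 || p1   [absorption]

!p3 || p1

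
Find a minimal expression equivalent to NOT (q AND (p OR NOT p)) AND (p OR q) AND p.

NOT q AND p

NOT (q AND (p OR NOT p)) AND (p OR q) AND p
= NOT (q AND (p OR NOT p)) AND p
= NOT q AND p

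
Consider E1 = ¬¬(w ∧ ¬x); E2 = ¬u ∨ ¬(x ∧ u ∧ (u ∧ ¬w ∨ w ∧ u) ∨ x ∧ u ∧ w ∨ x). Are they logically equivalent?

No

E1: ¬¬(w ∧ ¬x)
    = w ∧ ¬x   — double negation
E2: ¬u ∨ ¬(x ∧ u ∧ (u ∧ ¬w ∨ w ∧ u) ∨ x ∧ u ∧ w ∨ x)
    = ¬u ∨ ¬(x ∧ u ∧ u ∨ x ∧ u ∧ w ∨ x)   — distribution
    = ¬u ∨ ¬(x ∧ u ∨ x ∧ u ∧ w ∨ x)   — idempotence
    = ¬u ∨ ¬(x ∧ u ∨ x)   — absorption
    = ¬u ∨ ¬x   — absorption
These differ: at u=0, w=0, x=0, E1 = 0 but E2 = 1.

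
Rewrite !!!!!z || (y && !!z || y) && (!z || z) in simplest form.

!!!!!z || (y && !!z || y) && (!z || z)
= !!!!!z || (y && z || y) && (!z || z)   — double negation
= !!!!!z || y && (!z || z)   — absorption
= !!!z || y && (!z || z)   — double negation
= !!!z || y   — complement / identity
= !z || y   — double negation

!z || y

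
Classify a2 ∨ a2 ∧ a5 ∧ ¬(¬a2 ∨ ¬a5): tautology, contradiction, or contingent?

a2 ∨ a2 ∧ a5 ∧ ¬(¬a2 ∨ ¬a5)
= a2 ∨ a2 ∧ a5 ∧ a2 ∧ a5   — De Morgan
= a2 ∨ a2 ∧ a5   — idempotence
= a2   — absorption
This depends on a2, so it is not a constant.

contingent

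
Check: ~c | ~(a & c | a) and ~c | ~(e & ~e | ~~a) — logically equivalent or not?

Yes

E1: ~c | ~(a & c | a)
    = ~c | ~a
E2: ~c | ~(e & ~e | ~~a)
    = ~c | ~~~a
    = ~c | ~a
Both reduce to ~c | ~a, so they are equivalent.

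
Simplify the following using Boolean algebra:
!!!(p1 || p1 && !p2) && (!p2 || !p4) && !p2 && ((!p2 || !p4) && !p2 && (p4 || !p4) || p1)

!!!(p1 || p1 && !p2) && (!p2 || !p4) && !p2 && ((!p2 || !p4) && !p2 && (p4 || !p4) || p1)
= !!!(p1 || p1 && !p2) && (!p2 || !p4) && !p2 && ((!p2 || !p4) && !p2 || p1)
= !!!(p1 || p1 && !p2) && (!p2 || !p4) && !p2
= !!!(p1 || p1 && !p2) && !p2
= !(p1 || p1 && !p2) && !p2
= !p1 && !p2

!p1 && !p2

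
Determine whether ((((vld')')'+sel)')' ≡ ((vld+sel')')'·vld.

E1: ((((vld')')'+sel)')'
    = ((vld')')'+sel
    = vld'+sel
E2: ((vld+sel')')'·vld
    = (vld+sel')·vld
    = vld
These differ: at sel=0, vld=0, E1 = 1 but E2 = 0.

No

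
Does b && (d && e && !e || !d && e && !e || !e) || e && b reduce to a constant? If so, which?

b && (d && e && !e || !d && e && !e || !e) || e && b
= b && (e && !e || !e) || e && b   — distribution
= b && !e || e && b   — complement / identity
= b   — distribution
This depends on b, so it is not a constant.

no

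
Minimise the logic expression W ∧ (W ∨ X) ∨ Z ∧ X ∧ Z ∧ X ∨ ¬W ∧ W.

W ∨ Z ∧ X

W ∧ (W ∨ X) ∨ Z ∧ X ∧ Z ∧ X ∨ ¬W ∧ W
= W ∧ (W ∨ X) ∨ Z ∧ X ∧ Z ∧ X   — complement / identity
= W ∨ Z ∧ X ∧ Z ∧ X   — absorption
= W ∨ Z ∧ X   — idempotence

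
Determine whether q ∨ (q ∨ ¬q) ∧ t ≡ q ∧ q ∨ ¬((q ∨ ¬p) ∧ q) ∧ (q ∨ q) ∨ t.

E1: q ∨ (q ∨ ¬q) ∧ t
    = q ∨ t
E2: q ∧ q ∨ ¬((q ∨ ¬p) ∧ q) ∧ (q ∨ q) ∨ t
    = q ∧ q ∨ ¬q ∧ (q ∨ q) ∨ t
    = q ∧ q ∨ ¬q ∧ q ∨ t
    = q ∨ t
Both reduce to q ∨ t, so they are equivalent.

Yes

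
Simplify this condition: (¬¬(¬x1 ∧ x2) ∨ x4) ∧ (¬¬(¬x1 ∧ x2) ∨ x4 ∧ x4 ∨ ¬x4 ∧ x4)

¬x1 ∧ x2 ∨ x4

(¬¬(¬x1 ∧ x2) ∨ x4) ∧ (¬¬(¬x1 ∧ x2) ∨ x4 ∧ x4 ∨ ¬x4 ∧ x4)
= (¬¬(¬x1 ∧ x2) ∨ x4) ∧ (¬¬(¬x1 ∧ x2) ∨ x4)   — distribution
= ¬¬(¬x1 ∧ x2) ∨ x4   — idempotence
= ¬x1 ∧ x2 ∨ x4   — double negation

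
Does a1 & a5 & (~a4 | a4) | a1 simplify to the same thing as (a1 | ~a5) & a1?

Yes

E1: a1 & a5 & (~a4 | a4) | a1
    = a1 & a5 | a1   (complement / identity)
    = a1   (absorption)
E2: (a1 | ~a5) & a1
    = a1   (absorption)
Both reduce to a1, so they are equivalent.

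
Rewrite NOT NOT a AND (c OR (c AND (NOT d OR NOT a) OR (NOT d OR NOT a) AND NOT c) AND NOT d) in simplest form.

NOT NOT a AND (c OR (c AND (NOT d OR NOT a) OR (NOT d OR NOT a) AND NOT c) AND NOT d)
= NOT NOT a AND (c OR (NOT d OR NOT a) AND NOT d)
= NOT NOT a AND (c OR NOT d)
= a AND (c OR NOT d)

a AND (c OR NOT d)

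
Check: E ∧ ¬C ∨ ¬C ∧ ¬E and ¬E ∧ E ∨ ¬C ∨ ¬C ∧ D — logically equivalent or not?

Yes

E1: E ∧ ¬C ∨ ¬C ∧ ¬E
    = ¬C   [distribution]
E2: ¬E ∧ E ∨ ¬C ∨ ¬C ∧ D
    = ¬C ∨ ¬C ∧ D   [complement / identity]
    = ¬C   [absorption]
Both reduce to ¬C, so they are equivalent.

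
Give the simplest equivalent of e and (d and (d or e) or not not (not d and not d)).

e and (d and (d or e) or not not (not d and not d))
= e and (d and (d or e) or not not not d)   (idempotence)
= e and (d and (d or e) or not d)   (double negation)
= e and (d or not d)   (absorption)
= e   (complement / identity)

e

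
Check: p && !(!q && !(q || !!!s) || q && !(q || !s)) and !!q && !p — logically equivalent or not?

No

E1: p && !(!q && !(q || !!!s) || q && !(q || !s))
    = p && !(!q && !(q || !s) || q && !(q || !s))
    = p && !!(q || !s)
    = p && (q || !s)
E2: !!q && !p
    = q && !p
These differ: at p=0, q=1, s=0, E1 = 0 but E2 = 1.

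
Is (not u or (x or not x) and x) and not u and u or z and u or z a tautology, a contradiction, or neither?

(not u or (x or not x) and x) and not u and u or z and u or z
= (not u or x) and not u and u or z and u or z   — complement / identity
= (not u or x) and not u and u or z   — absorption
= not u and u or z   — absorption
= z   — complement / identity
This depends on z, so it is not a constant.

neither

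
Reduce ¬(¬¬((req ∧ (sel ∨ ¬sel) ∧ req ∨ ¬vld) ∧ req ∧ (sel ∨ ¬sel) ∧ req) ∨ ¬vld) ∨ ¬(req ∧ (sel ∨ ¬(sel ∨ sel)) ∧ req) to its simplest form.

¬req

¬(¬¬((req ∧ (sel ∨ ¬sel) ∧ req ∨ ¬vld) ∧ req ∧ (sel ∨ ¬sel) ∧ req) ∨ ¬vld) ∨ ¬(req ∧ (sel ∨ ¬(sel ∨ sel)) ∧ req)
= ¬(¬¬(req ∧ (sel ∨ ¬sel) ∧ req) ∨ ¬vld) ∨ ¬(req ∧ (sel ∨ ¬(sel ∨ sel)) ∧ req)   (absorption)
= ¬(req ∧ (sel ∨ ¬sel) ∧ req) ∧ vld ∨ ¬(req ∧ (sel ∨ ¬(sel ∨ sel)) ∧ req)   (De Morgan)
= ¬(req ∧ (sel ∨ ¬sel) ∧ req) ∧ vld ∨ ¬(req ∧ (sel ∨ ¬sel) ∧ req)   (idempotence)
= ¬(req ∧ (sel ∨ ¬sel) ∧ req)   (absorption)
= ¬(req ∧ req)   (complement / identity)
= ¬req   (idempotence)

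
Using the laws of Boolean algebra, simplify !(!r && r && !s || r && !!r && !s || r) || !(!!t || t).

!(!r && r && !s || r && !!r && !s || r) || !(!!t || t)
= !(!r && r && !s || r && r && !s || r) || !(!!t || t)
= !(r && !s && (!r || r) || r) || !(!!t || t)
= !(r && !s && (!r || r) || r) || !(t || t)
= !(r && !s || r) || !(t || t)
= !r || !(t || t)
= !r || !t

!r || !t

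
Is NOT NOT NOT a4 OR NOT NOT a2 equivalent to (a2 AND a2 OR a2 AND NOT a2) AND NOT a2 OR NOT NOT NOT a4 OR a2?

E1: NOT NOT NOT a4 OR NOT NOT a2
    = NOT a4 OR NOT NOT a2
    = NOT a4 OR a2
E2: (a2 AND a2 OR a2 AND NOT a2) AND NOT a2 OR NOT NOT NOT a4 OR a2
    = (a2 AND a2 OR a2 AND NOT a2) AND NOT a2 OR NOT a4 OR a2
    = a2 AND NOT a2 OR NOT a4 OR a2
    = NOT a4 OR a2
Both reduce to NOT a4 OR a2, so they are equivalent.

Yes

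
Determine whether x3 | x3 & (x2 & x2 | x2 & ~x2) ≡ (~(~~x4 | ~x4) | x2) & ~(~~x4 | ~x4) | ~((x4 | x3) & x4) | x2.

E1: x3 | x3 & (x2 & x2 | x2 & ~x2)
    = x3 | x3 & x2   [distribution]
    = x3   [absorption]
E2: (~(~~x4 | ~x4) | x2) & ~(~~x4 | ~x4) | ~((x4 | x3) & x4) | x2
    = (~(~~x4 | ~x4) | x2) & ~(~~x4 | ~x4) | ~x4 | x2   [absorption]
    = ~(~~x4 | ~x4) | ~x4 | x2   [absorption]
    = ~x4 & x4 | ~x4 | x2   [De Morgan]
    = ~x4 | x2   [complement / identity]
These differ: at x2=1, x3=0, x4=1, E1 = 0 but E2 = 1.

No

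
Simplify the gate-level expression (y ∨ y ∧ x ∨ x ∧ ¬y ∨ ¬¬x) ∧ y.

y

(y ∨ y ∧ x ∨ x ∧ ¬y ∨ ¬¬x) ∧ y
= (y ∨ x ∨ ¬¬x) ∧ y   (distribution)
= (y ∨ x ∨ x) ∧ y   (double negation)
= (y ∨ x) ∧ y   (idempotence)
= y   (absorption)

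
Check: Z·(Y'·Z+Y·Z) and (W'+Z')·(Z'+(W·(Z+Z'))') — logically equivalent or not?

E1: Z·(Y'·Z+Y·Z)
    = Z·Z   (distribution)
    = Z   (idempotence)
E2: (W'+Z')·(Z'+(W·(Z+Z'))')
    = Z'+W'·(W·(Z+Z'))'   (distribution)
    = Z'+W'·W'   (complement / identity)
    = Z'+W'   (idempotence)
These differ: at W=0, Y=0, Z=0, E1 = 0 but E2 = 1.

No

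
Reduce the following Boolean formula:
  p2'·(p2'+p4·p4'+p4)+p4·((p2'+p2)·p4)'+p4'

p2'·(p2'+p4·p4'+p4)+p4·((p2'+p2)·p4)'+p4'
= p2'·(p2'+p4)+p4·((p2'+p2)·p4)'+p4'   — complement / identity
= p2'+p4·((p2'+p2)·p4)'+p4'   — absorption
= p2'+p4·p4'+p4'   — complement / identity
= p2'+p4'   — complement / identity

p2'+p4'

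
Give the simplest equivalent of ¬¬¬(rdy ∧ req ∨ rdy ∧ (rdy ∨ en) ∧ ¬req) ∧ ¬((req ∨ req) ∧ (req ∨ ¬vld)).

¬rdy ∧ ¬req

¬¬¬(rdy ∧ req ∨ rdy ∧ (rdy ∨ en) ∧ ¬req) ∧ ¬((req ∨ req) ∧ (req ∨ ¬vld))
= ¬¬¬(rdy ∧ req ∨ rdy ∧ (rdy ∨ en) ∧ ¬req) ∧ ¬(req ∧ ¬vld ∨ req)   [distribution]
= ¬¬¬(rdy ∧ req ∨ rdy ∧ ¬req) ∧ ¬(req ∧ ¬vld ∨ req)   [absorption]
= ¬(rdy ∧ req ∨ rdy ∧ ¬req) ∧ ¬(req ∧ ¬vld ∨ req)   [double negation]
= ¬rdy ∧ ¬(req ∧ ¬vld ∨ req)   [distribution]
= ¬rdy ∧ ¬req   [absorption]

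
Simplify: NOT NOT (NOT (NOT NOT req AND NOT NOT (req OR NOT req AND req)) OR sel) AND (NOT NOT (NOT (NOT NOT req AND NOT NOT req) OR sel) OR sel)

NOT NOT (NOT (NOT NOT req AND NOT NOT (req OR NOT req AND req)) OR sel) AND (NOT NOT (NOT (NOT NOT req AND NOT NOT req) OR sel) OR sel)
= NOT NOT (NOT (NOT NOT req AND NOT NOT req) OR sel) AND (NOT NOT (NOT (NOT NOT req AND NOT NOT req) OR sel) OR sel)   (complement / identity)
= NOT NOT (NOT (NOT NOT req AND NOT NOT req) OR sel)   (absorption)
= NOT (NOT NOT req AND NOT NOT req) OR sel   (double negation)
= NOT NOT NOT req OR sel   (idempotence)
= NOT req OR sel   (double negation)

NOT req OR sel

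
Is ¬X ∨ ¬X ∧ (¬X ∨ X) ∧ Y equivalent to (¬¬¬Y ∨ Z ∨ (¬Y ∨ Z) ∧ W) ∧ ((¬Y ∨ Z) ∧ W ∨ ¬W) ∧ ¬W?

E1: ¬X ∨ ¬X ∧ (¬X ∨ X) ∧ Y
    = ¬X ∨ ¬X ∧ Y   — complement / identity
    = ¬X   — absorption
E2: (¬¬¬Y ∨ Z ∨ (¬Y ∨ Z) ∧ W) ∧ ((¬Y ∨ Z) ∧ W ∨ ¬W) ∧ ¬W
    = (¬Y ∨ Z ∨ (¬Y ∨ Z) ∧ W) ∧ ((¬Y ∨ Z) ∧ W ∨ ¬W) ∧ ¬W   — double negation
    = ((¬Y ∨ Z) ∧ W ∨ (¬Y ∨ Z) ∧ ¬W) ∧ ¬W   — distribution
    = (¬Y ∨ Z) ∧ ¬W   — distribution
These differ: at W=1, X=0, Y=0, Z=0, E1 = 1 but E2 = 0.

No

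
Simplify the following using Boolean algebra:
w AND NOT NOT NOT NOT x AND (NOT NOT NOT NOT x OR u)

w AND NOT NOT NOT NOT x AND (NOT NOT NOT NOT x OR u)
= w AND NOT NOT NOT NOT x   [absorption]
= w AND NOT NOT x   [double negation]
= w AND x   [double negation]

w AND x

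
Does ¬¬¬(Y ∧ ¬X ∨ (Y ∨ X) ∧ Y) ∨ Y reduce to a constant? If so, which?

¬¬¬(Y ∧ ¬X ∨ (Y ∨ X) ∧ Y) ∨ Y
= ¬¬¬(Y ∧ ¬X ∨ Y) ∨ Y
= ¬¬¬Y ∨ Y
= ¬Y ∨ Y
= True

yes, True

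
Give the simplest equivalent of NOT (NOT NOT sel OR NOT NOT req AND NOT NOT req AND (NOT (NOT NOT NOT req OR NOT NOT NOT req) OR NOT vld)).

NOT sel AND NOT req

NOT (NOT NOT sel OR NOT NOT req AND NOT NOT req AND (NOT (NOT NOT NOT req OR NOT NOT NOT req) OR NOT vld))
= NOT (NOT NOT sel OR NOT NOT req AND NOT NOT req AND (NOT NOT req AND NOT NOT req OR NOT vld))   [De Morgan]
= NOT (NOT NOT sel OR NOT NOT req AND NOT NOT req)   [absorption]
= NOT (NOT NOT sel OR NOT NOT req)   [idempotence]
= NOT sel AND NOT req   [De Morgan]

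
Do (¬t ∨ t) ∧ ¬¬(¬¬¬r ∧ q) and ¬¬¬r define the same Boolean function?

No

E1: (¬t ∨ t) ∧ ¬¬(¬¬¬r ∧ q)
    = ¬¬(¬¬¬r ∧ q)   — complement / identity
    = ¬¬¬r ∧ q   — double negation
    = ¬r ∧ q   — double negation
E2: ¬¬¬r
    = ¬r   — double negation
These differ: at q=0, r=0, t=0, E1 = 0 but E2 = 1.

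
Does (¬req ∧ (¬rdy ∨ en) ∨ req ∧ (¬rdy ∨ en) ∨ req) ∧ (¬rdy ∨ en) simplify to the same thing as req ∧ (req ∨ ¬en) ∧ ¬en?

E1: (¬req ∧ (¬rdy ∨ en) ∨ req ∧ (¬rdy ∨ en) ∨ req) ∧ (¬rdy ∨ en)
    = (¬rdy ∨ en ∨ req) ∧ (¬rdy ∨ en)   — distribution
    = ¬rdy ∨ en   — absorption
E2: req ∧ (req ∨ ¬en) ∧ ¬en
    = req ∧ ¬en   — absorption
These differ: at en=1, rdy=0, req=0, E1 = 1 but E2 = 0.

No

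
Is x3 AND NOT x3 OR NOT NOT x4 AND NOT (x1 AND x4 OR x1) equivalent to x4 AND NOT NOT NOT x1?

E1: x3 AND NOT x3 OR NOT NOT x4 AND NOT (x1 AND x4 OR x1)
    = x3 AND NOT x3 OR x4 AND NOT (x1 AND x4 OR x1)   [double negation]
    = x3 AND NOT x3 OR x4 AND NOT x1   [absorption]
    = x4 AND NOT x1   [complement / identity]
E2: x4 AND NOT NOT NOT x1
    = x4 AND NOT x1   [double negation]
Both reduce to x4 AND NOT x1, so they are equivalent.

Yes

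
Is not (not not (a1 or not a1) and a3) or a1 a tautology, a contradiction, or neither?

neither

not (not not (a1 or not a1) and a3) or a1
= not ((a1 or not a1) and a3) or a1
= not a3 or a1
This depends on a1, a3, so it is not a constant.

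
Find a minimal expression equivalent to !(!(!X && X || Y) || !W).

!(!(!X && X || Y) || !W)
= !(!Y || !W)   [complement / identity]
= Y && W   [De Morgan]

Y && W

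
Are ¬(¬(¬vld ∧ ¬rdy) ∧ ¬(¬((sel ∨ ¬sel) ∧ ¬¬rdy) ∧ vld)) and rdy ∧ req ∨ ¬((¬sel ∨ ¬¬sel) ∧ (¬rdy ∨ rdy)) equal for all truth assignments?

No

E1: ¬(¬(¬vld ∧ ¬rdy) ∧ ¬(¬((sel ∨ ¬sel) ∧ ¬¬rdy) ∧ vld))
    = ¬(¬(¬vld ∧ ¬rdy) ∧ ¬(¬¬¬rdy ∧ vld))   — complement / identity
    = ¬(¬(¬vld ∧ ¬rdy) ∧ ¬(¬rdy ∧ vld))   — double negation
    = ¬vld ∧ ¬rdy ∨ ¬rdy ∧ vld   — De Morgan
    = ¬rdy   — distribution
E2: rdy ∧ req ∨ ¬((¬sel ∨ ¬¬sel) ∧ (¬rdy ∨ rdy))
    = rdy ∧ req ∨ ¬(¬sel ∨ ¬¬sel)   — complement / identity
    = rdy ∧ req ∨ sel ∧ ¬sel   — De Morgan
    = rdy ∧ req   — complement / identity
These differ: at rdy=0, req=1, sel=0, vld=0, E1 = 1 but E2 = 0.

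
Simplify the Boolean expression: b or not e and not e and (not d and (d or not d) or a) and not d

b or not e and not e and (not d and (d or not d) or a) and not d
= b or not e and not e and (not d or a) and not d   (complement / identity)
= b or not e and (not d or a) and not d   (idempotence)
= b or not e and not d   (absorption)

b or not e and not d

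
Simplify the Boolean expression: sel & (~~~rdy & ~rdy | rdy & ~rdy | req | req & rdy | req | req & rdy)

sel & (~~~rdy & ~rdy | rdy & ~rdy | req | req & rdy | req | req & rdy)
= sel & (~~~rdy & ~rdy | rdy & ~rdy | req | req & rdy)   [idempotence]
= sel & (~rdy & ~rdy | rdy & ~rdy | req | req & rdy)   [double negation]
= sel & (~rdy & ~rdy | rdy & ~rdy | req)   [absorption]
= sel & (~rdy | req)   [distribution]

sel & (~rdy | req)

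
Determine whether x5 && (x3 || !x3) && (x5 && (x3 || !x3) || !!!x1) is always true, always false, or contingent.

contingent

x5 && (x3 || !x3) && (x5 && (x3 || !x3) || !!!x1)
= x5 && (x3 || !x3) && (x5 && (x3 || !x3) || !x1)   [double negation]
= x5 && (x3 || !x3)   [absorption]
= x5   [complement / identity]
This depends on x5, so it is not a constant.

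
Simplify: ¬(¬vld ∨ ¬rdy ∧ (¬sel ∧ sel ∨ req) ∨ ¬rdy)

¬(¬vld ∨ ¬rdy ∧ (¬sel ∧ sel ∨ req) ∨ ¬rdy)
= ¬(¬vld ∨ ¬rdy ∧ req ∨ ¬rdy)   — complement / identity
= ¬(¬vld ∨ ¬rdy)   — absorption
= vld ∧ rdy   — De Morgan

vld ∧ rdy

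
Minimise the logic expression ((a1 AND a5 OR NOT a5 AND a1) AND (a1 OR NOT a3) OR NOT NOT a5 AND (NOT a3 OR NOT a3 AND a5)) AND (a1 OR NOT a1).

((a1 AND a5 OR NOT a5 AND a1) AND (a1 OR NOT a3) OR NOT NOT a5 AND (NOT a3 OR NOT a3 AND a5)) AND (a1 OR NOT a1)
= (a1 AND (a1 OR NOT a3) OR NOT NOT a5 AND (NOT a3 OR NOT a3 AND a5)) AND (a1 OR NOT a1)   [distribution]
= (a1 OR NOT NOT a5 AND (NOT a3 OR NOT a3 AND a5)) AND (a1 OR NOT a1)   [absorption]
= (a1 OR a5 AND (NOT a3 OR NOT a3 AND a5)) AND (a1 OR NOT a1)   [double negation]
= (a1 OR a5 AND NOT a3) AND (a1 OR NOT a1)   [absorption]
= a1 OR a5 AND NOT a3   [complement / identity]

a1 OR a5 AND NOT a3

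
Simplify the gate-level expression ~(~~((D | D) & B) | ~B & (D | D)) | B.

~D | B

~(~~((D | D) & B) | ~B & (D | D)) | B
= ~((D | D) & B | ~B & (D | D)) | B   [double negation]
= ~(D | D) | B   [distribution]
= ~D | B   [idempotence]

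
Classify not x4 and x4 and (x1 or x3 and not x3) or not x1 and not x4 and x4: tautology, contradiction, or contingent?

contradiction

not x4 and x4 and (x1 or x3 and not x3) or not x1 and not x4 and x4
= not x4 and x4 and x1 or not x1 and not x4 and x4   [complement / identity]
= not x4 and x4   [distribution]
= False   [complement]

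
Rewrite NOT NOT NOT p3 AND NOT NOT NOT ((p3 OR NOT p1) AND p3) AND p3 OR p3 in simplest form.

p3

NOT NOT NOT p3 AND NOT NOT NOT ((p3 OR NOT p1) AND p3) AND p3 OR p3
= NOT NOT NOT p3 AND NOT NOT NOT p3 AND p3 OR p3   (absorption)
= NOT NOT NOT p3 AND p3 OR p3   (idempotence)
= NOT p3 AND p3 OR p3   (double negation)
= p3   (complement / identity)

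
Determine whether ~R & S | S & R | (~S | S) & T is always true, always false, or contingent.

contingent

~R & S | S & R | (~S | S) & T
= S | (~S | S) & T   — distribution
= S | T   — complement / identity
This depends on S, T, so it is not a constant.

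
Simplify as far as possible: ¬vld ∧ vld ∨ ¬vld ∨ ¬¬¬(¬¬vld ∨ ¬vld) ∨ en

¬vld ∨ en

¬vld ∧ vld ∨ ¬vld ∨ ¬¬¬(¬¬vld ∨ ¬vld) ∨ en
= ¬vld ∧ vld ∨ ¬vld ∨ ¬(¬¬vld ∨ ¬vld) ∨ en   [double negation]
= ¬vld ∧ vld ∨ ¬vld ∨ ¬vld ∧ vld ∨ en   [De Morgan]
= ¬vld ∨ ¬vld ∧ vld ∨ en   [complement / identity]
= ¬vld ∨ en   [complement / identity]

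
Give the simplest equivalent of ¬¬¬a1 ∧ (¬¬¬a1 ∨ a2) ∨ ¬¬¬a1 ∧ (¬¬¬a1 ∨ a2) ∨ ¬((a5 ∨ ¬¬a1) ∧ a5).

¬a1 ∨ ¬a5

¬¬¬a1 ∧ (¬¬¬a1 ∨ a2) ∨ ¬¬¬a1 ∧ (¬¬¬a1 ∨ a2) ∨ ¬((a5 ∨ ¬¬a1) ∧ a5)
= ¬¬¬a1 ∧ (¬¬¬a1 ∨ a2) ∨ ¬((a5 ∨ ¬¬a1) ∧ a5)   [idempotence]
= ¬¬¬a1 ∨ ¬((a5 ∨ ¬¬a1) ∧ a5)   [absorption]
= ¬¬¬a1 ∨ ¬((a5 ∨ a1) ∧ a5)   [double negation]
= ¬¬¬a1 ∨ ¬a5   [absorption]
= ¬a1 ∨ ¬a5   [double negation]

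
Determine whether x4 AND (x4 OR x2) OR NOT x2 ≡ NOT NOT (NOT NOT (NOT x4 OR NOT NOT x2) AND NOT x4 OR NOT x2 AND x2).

No

E1: x4 AND (x4 OR x2) OR NOT x2
    = x4 OR NOT x2   — absorption
E2: NOT NOT (NOT NOT (NOT x4 OR NOT NOT x2) AND NOT x4 OR NOT x2 AND x2)
    = NOT NOT (NOT NOT (NOT x4 OR NOT NOT x2) AND NOT x4)   — complement / identity
    = NOT (NOT (NOT x4 OR NOT NOT x2) OR x4)   — De Morgan
    = NOT (x4 AND NOT x2 OR x4)   — De Morgan
    = NOT x4   — absorption
These differ: at x2=0, x4=1, E1 = 1 but E2 = 0.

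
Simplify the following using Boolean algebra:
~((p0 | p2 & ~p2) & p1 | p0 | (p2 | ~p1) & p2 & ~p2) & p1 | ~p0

~p0

~((p0 | p2 & ~p2) & p1 | p0 | (p2 | ~p1) & p2 & ~p2) & p1 | ~p0
= ~((p0 | p2 & ~p2) & p1 | p0 | p2 & ~p2) & p1 | ~p0
= ~(p0 | p2 & ~p2) & p1 | ~p0
= ~p0 & p1 | ~p0
= ~p0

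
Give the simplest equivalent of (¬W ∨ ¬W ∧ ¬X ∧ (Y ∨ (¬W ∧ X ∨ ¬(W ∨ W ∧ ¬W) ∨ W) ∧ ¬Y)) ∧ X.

¬W ∧ X

(¬W ∨ ¬W ∧ ¬X ∧ (Y ∨ (¬W ∧ X ∨ ¬(W ∨ W ∧ ¬W) ∨ W) ∧ ¬Y)) ∧ X
= (¬W ∨ ¬W ∧ ¬X ∧ (Y ∨ (¬W ∧ X ∨ ¬W ∨ W) ∧ ¬Y)) ∧ X   [complement / identity]
= (¬W ∨ ¬W ∧ ¬X ∧ (Y ∨ (¬W ∨ W) ∧ ¬Y)) ∧ X   [absorption]
= (¬W ∨ ¬W ∧ ¬X ∧ (Y ∨ ¬Y)) ∧ X   [complement / identity]
= (¬W ∨ ¬W ∧ ¬X) ∧ X   [complement / identity]
= ¬W ∧ X   [absorption]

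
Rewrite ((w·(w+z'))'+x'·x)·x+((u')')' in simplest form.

w'·x+u'

((w·(w+z'))'+x'·x)·x+((u')')'
= (w'+x'·x)·x+((u')')'   — absorption
= (w'+x'·x)·x+u'   — double negation
= w'·x+u'   — complement / identity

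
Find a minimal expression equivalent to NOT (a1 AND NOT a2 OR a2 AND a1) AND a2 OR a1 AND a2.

NOT (a1 AND NOT a2 OR a2 AND a1) AND a2 OR a1 AND a2
= NOT ((NOT a2 OR a2) AND a1) AND a2 OR a1 AND a2   [distribution]
= NOT a1 AND a2 OR a1 AND a2   [complement / identity]
= a2   [distribution]

a2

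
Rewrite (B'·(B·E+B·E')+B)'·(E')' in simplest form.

(B'·(B·E+B·E')+B)'·(E')'
= (B'·B+B)'·(E')'
= B'·(E')'
= B'·E

B'·E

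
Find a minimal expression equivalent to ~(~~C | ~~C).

~C

~(~~C | ~~C)
= ~C & ~C
= ~C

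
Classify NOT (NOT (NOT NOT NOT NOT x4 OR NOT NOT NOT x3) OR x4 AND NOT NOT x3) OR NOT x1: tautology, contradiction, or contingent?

NOT (NOT (NOT NOT NOT NOT x4 OR NOT NOT NOT x3) OR x4 AND NOT NOT x3) OR NOT x1
= NOT (NOT (NOT NOT x4 OR NOT NOT NOT x3) OR x4 AND NOT NOT x3) OR NOT x1   [double negation]
= NOT (NOT x4 AND NOT NOT x3 OR x4 AND NOT NOT x3) OR NOT x1   [De Morgan]
= NOT NOT NOT x3 OR NOT x1   [distribution]
= NOT x3 OR NOT x1   [double negation]
This depends on x1, x3, so it is not a constant.

contingent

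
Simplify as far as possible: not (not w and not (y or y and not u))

not (not w and not (y or y and not u))
= w or y or y and not u   (De Morgan)
= w or y   (absorption)

w or y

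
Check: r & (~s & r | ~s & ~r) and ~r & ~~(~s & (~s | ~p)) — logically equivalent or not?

E1: r & (~s & r | ~s & ~r)
    = r & ~s   — distribution
E2: ~r & ~~(~s & (~s | ~p))
    = ~r & ~~~s   — absorption
    = ~r & ~s   — double negation
These differ: at p=0, r=0, s=0, E1 = 0 but E2 = 1.

No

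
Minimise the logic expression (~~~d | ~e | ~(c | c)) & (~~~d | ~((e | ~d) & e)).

(~~~d | ~e | ~(c | c)) & (~~~d | ~((e | ~d) & e))
= (~~~d | ~e | ~(c | c)) & (~~~d | ~e)   — absorption
= (~~~d | ~e | ~c) & (~~~d | ~e)   — idempotence
= ~~~d | ~e   — absorption
= ~d | ~e   — double negation

~d | ~e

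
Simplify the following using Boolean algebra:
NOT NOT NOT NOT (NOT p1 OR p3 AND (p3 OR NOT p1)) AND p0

NOT NOT NOT NOT (NOT p1 OR p3 AND (p3 OR NOT p1)) AND p0
= NOT NOT NOT NOT (NOT p1 OR p3) AND p0   — absorption
= NOT NOT (NOT p1 OR p3) AND p0   — double negation
= (NOT p1 OR p3) AND p0   — double negation

(NOT p1 OR p3) AND p0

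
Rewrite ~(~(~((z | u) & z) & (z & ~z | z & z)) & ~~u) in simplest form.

~u

~(~(~((z | u) & z) & (z & ~z | z & z)) & ~~u)
= ~(~(~z & (z & ~z | z & z)) & ~~u)   — absorption
= ~(~(~z & z) & ~~u)   — distribution
= ~z & z | ~u   — De Morgan
= ~u   — complement / identity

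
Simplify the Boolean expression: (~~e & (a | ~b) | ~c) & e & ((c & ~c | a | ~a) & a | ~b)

e & (a | ~b)

(~~e & (a | ~b) | ~c) & e & ((c & ~c | a | ~a) & a | ~b)
= (~~e & (a | ~b) | ~c) & e & ((a | ~a) & a | ~b)   — complement / identity
= (~~e & (a | ~b) | ~c) & e & (a | ~b)   — complement / identity
= (e & (a | ~b) | ~c) & e & (a | ~b)   — double negation
= e & (a | ~b)   — absorption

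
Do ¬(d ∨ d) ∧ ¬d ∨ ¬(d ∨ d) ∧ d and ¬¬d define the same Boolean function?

No

E1: ¬(d ∨ d) ∧ ¬d ∨ ¬(d ∨ d) ∧ d
    = ¬(d ∨ d)
    = ¬d
E2: ¬¬d
    = d
These differ: at d=0, E1 = 1 but E2 = 0.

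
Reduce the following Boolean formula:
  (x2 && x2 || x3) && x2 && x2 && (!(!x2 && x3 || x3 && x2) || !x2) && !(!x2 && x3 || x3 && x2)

x2 && !x3

(x2 && x2 || x3) && x2 && x2 && (!(!x2 && x3 || x3 && x2) || !x2) && !(!x2 && x3 || x3 && x2)
= (x2 && x2 || x3) && x2 && x2 && !(!x2 && x3 || x3 && x2)   (absorption)
= (x2 && x2 || x3) && x2 && x2 && !x3   (distribution)
= x2 && x2 && !x3   (absorption)
= x2 && !x3   (idempotence)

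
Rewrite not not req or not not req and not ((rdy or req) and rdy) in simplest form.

not not req or not not req and not ((rdy or req) and rdy)
= not not req or req and not ((rdy or req) and rdy)   [double negation]
= req or req and not ((rdy or req) and rdy)   [double negation]
= req or req and not rdy   [absorption]
= req   [absorption]

req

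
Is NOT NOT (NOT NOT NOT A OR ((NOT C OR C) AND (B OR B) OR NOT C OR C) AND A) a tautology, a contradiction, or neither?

tautology

NOT NOT (NOT NOT NOT A OR ((NOT C OR C) AND (B OR B) OR NOT C OR C) AND A)
= NOT NOT (NOT NOT NOT A OR ((NOT C OR C) AND B OR NOT C OR C) AND A)   (idempotence)
= NOT NOT (NOT A OR ((NOT C OR C) AND B OR NOT C OR C) AND A)   (double negation)
= NOT NOT (NOT A OR (NOT C OR C) AND A)   (absorption)
= NOT A OR (NOT C OR C) AND A   (double negation)
= NOT A OR A   (complement / identity)
= TRUE   (complement)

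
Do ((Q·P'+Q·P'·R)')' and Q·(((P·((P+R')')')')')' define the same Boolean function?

Yes

E1: ((Q·P'+Q·P'·R)')'
    = ((Q·P')')'   [absorption]
    = Q·P'   [double negation]
E2: Q·(((P·((P+R')')')')')'
    = Q·(((P·(P+R'))')')'   [double negation]
    = Q·(P·(P+R'))'   [double negation]
    = Q·P'   [absorption]
Both reduce to Q·P', so they are equivalent.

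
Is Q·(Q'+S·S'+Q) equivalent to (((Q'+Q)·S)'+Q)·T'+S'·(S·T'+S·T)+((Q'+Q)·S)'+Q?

No

E1: Q·(Q'+S·S'+Q)
    = Q·(Q'+Q)   — complement / identity
    = Q   — complement / identity
E2: (((Q'+Q)·S)'+Q)·T'+S'·(S·T'+S·T)+((Q'+Q)·S)'+Q
    = (((Q'+Q)·S)'+Q)·T'+S'·S+((Q'+Q)·S)'+Q   — distribution
    = (((Q'+Q)·S)'+Q)·T'+((Q'+Q)·S)'+Q   — complement / identity
    = ((Q'+Q)·S)'+Q   — absorption
    = S'+Q   — complement / identity
These differ: at Q=0, S=0, T=1, E1 = 0 but E2 = 1.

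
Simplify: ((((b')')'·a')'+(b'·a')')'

((((b')')'·a')'+(b'·a')')'
= ((b')')'·a'·b'·a'   — De Morgan
= b'·a'·b'·a'   — double negation
= b'·a'   — idempotence

b'·a'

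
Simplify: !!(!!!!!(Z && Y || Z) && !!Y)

!Z && Y

!!(!!!!!(Z && Y || Z) && !!Y)
= !!(!!!!!Z && !!Y)
= !!(!!!Z && !!Y)
= !(!!Z || !Y)
= !Z && Y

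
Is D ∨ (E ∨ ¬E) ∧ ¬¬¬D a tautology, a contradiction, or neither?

D ∨ (E ∨ ¬E) ∧ ¬¬¬D
= D ∨ ¬¬¬D   [complement / identity]
= D ∨ ¬D   [double negation]
= True   [complement]

tautology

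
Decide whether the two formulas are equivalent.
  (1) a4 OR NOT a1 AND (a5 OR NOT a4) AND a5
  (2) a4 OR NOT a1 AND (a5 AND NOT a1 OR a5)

E1: a4 OR NOT a1 AND (a5 OR NOT a4) AND a5
    = a4 OR NOT a1 AND a5   [absorption]
E2: a4 OR NOT a1 AND (a5 AND NOT a1 OR a5)
    = a4 OR NOT a1 AND a5   [absorption]
Both reduce to a4 OR NOT a1 AND a5, so they are equivalent.

Yes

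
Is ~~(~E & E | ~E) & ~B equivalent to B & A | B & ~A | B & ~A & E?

No

E1: ~~(~E & E | ~E) & ~B
    = ~~~E & ~B   [complement / identity]
    = ~E & ~B   [double negation]
E2: B & A | B & ~A | B & ~A & E
    = B & A | B & ~A   [absorption]
    = B   [distribution]
These differ: at A=0, B=1, E=0, E1 = 0 but E2 = 1.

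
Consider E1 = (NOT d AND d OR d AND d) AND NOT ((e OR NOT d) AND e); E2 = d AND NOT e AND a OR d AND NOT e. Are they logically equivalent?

Yes

E1: (NOT d AND d OR d AND d) AND NOT ((e OR NOT d) AND e)
    = d AND NOT ((e OR NOT d) AND e)
    = d AND NOT e
E2: d AND NOT e AND a OR d AND NOT e
    = d AND NOT e
Both reduce to d AND NOT e, so they are equivalent.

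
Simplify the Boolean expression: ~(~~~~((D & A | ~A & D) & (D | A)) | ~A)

~D & A

~(~~~~((D & A | ~A & D) & (D | A)) | ~A)
= ~(~~~~(D & (D | A)) | ~A)   [distribution]
= ~(~~~~D | ~A)   [absorption]
= ~(~~D | ~A)   [double negation]
= ~D & A   [De Morgan]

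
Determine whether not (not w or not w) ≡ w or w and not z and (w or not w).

Yes

E1: not (not w or not w)
    = not not w   [idempotence]
    = w   [double negation]
E2: w or w and not z and (w or not w)
    = w or w and not z   [complement / identity]
    = w   [absorption]
Both reduce to w, so they are equivalent.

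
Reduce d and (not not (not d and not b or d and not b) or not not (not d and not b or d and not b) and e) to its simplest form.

d and not b

d and (not not (not d and not b or d and not b) or not not (not d and not b or d and not b) and e)
= d and not not (not d and not b or d and not b)   — absorption
= d and not not not b   — distribution
= d and not b   — double negation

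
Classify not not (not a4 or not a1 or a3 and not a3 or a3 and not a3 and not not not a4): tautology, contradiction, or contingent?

contingent

not not (not a4 or not a1 or a3 and not a3 or a3 and not a3 and not not not a4)
= not a4 or not a1 or a3 and not a3 or a3 and not a3 and not not not a4
= not a4 or not a1 or a3 and not a3 or a3 and not a3 and not a4
= not a4 or not a1 or a3 and not a3
= not a4 or not a1
This depends on a1, a4, so it is not a constant.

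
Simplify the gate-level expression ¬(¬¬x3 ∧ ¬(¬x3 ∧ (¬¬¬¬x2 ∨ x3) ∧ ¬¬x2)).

¬x3

¬(¬¬x3 ∧ ¬(¬x3 ∧ (¬¬¬¬x2 ∨ x3) ∧ ¬¬x2))
= ¬(¬¬x3 ∧ ¬(¬x3 ∧ (¬¬x2 ∨ x3) ∧ ¬¬x2))
= ¬(¬¬x3 ∧ ¬(¬x3 ∧ ¬¬x2))
= ¬(¬¬x3 ∧ ¬(¬x3 ∧ x2))
= ¬x3 ∨ ¬x3 ∧ x2
= ¬x3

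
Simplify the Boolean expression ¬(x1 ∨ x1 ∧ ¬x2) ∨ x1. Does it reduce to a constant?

True

¬(x1 ∨ x1 ∧ ¬x2) ∨ x1
= ¬x1 ∨ x1   — absorption
= True   — complement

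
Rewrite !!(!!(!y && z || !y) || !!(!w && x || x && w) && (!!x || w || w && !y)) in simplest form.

!y || x

!!(!!(!y && z || !y) || !!(!w && x || x && w) && (!!x || w || w && !y))
= !!(!!!y || !!(!w && x || x && w) && (!!x || w || w && !y))   — absorption
= !!(!!!y || !!x && (!!x || w || w && !y))   — distribution
= !!(!!!y || !!x && (!!x || w))   — absorption
= !!(!!!y || !!x)   — absorption
= !(!!y && !x)   — De Morgan
= !y || x   — De Morgan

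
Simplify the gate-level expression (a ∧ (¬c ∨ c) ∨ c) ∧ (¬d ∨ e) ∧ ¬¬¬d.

(a ∨ c) ∧ ¬d

(a ∧ (¬c ∨ c) ∨ c) ∧ (¬d ∨ e) ∧ ¬¬¬d
= (a ∨ c) ∧ (¬d ∨ e) ∧ ¬¬¬d   — complement / identity
= (a ∨ c) ∧ (¬d ∨ e) ∧ ¬d   — double negation
= (a ∨ c) ∧ ¬d   — absorption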